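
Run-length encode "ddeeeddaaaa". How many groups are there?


Input: ddeeeddaaaa
Scanning for consecutive runs:
  Group 1: 'd' x 2 (positions 0-1)
  Group 2: 'e' x 3 (positions 2-4)
  Group 3: 'd' x 2 (positions 5-6)
  Group 4: 'a' x 4 (positions 7-10)
Total groups: 4

4


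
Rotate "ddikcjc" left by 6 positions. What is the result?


Input: "ddikcjc", rotate left by 6
First 6 characters: "ddikcj"
Remaining characters: "c"
Concatenate remaining + first: "c" + "ddikcj" = "cddikcj"

cddikcj


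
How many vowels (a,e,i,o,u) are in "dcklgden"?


Input: dcklgden
Checking each character:
  'd' at position 0: consonant
  'c' at position 1: consonant
  'k' at position 2: consonant
  'l' at position 3: consonant
  'g' at position 4: consonant
  'd' at position 5: consonant
  'e' at position 6: vowel (running total: 1)
  'n' at position 7: consonant
Total vowels: 1

1


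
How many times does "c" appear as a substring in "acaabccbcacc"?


Searching for "c" in "acaabccbcacc"
Scanning each position:
  Position 0: "a" => no
  Position 1: "c" => MATCH
  Position 2: "a" => no
  Position 3: "a" => no
  Position 4: "b" => no
  Position 5: "c" => MATCH
  Position 6: "c" => MATCH
  Position 7: "b" => no
  Position 8: "c" => MATCH
  Position 9: "a" => no
  Position 10: "c" => MATCH
  Position 11: "c" => MATCH
Total occurrences: 6

6


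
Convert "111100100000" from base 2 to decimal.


Input: "111100100000" in base 2
Positional expansion:
  Digit '1' (value 1) x 2^11 = 2048
  Digit '1' (value 1) x 2^10 = 1024
  Digit '1' (value 1) x 2^9 = 512
  Digit '1' (value 1) x 2^8 = 256
  Digit '0' (value 0) x 2^7 = 0
  Digit '0' (value 0) x 2^6 = 0
  Digit '1' (value 1) x 2^5 = 32
  Digit '0' (value 0) x 2^4 = 0
  Digit '0' (value 0) x 2^3 = 0
  Digit '0' (value 0) x 2^2 = 0
  Digit '0' (value 0) x 2^1 = 0
  Digit '0' (value 0) x 2^0 = 0
Sum = 3872

3872


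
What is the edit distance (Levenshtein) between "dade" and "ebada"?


Computing edit distance: "dade" -> "ebada"
DP table:
           e    b    a    d    a
      0    1    2    3    4    5
  d   1    1    2    3    3    4
  a   2    2    2    2    3    3
  d   3    3    3    3    2    3
  e   4    3    4    4    3    3
Edit distance = dp[4][5] = 3

3


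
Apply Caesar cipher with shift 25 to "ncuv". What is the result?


Caesar cipher: shift "ncuv" by 25
  'n' (pos 13) + 25 = pos 12 = 'm'
  'c' (pos 2) + 25 = pos 1 = 'b'
  'u' (pos 20) + 25 = pos 19 = 't'
  'v' (pos 21) + 25 = pos 20 = 'u'
Result: mbtu

mbtu


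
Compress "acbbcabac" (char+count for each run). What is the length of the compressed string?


Input: acbbcabac
Runs:
  'a' x 1 => "a1"
  'c' x 1 => "c1"
  'b' x 2 => "b2"
  'c' x 1 => "c1"
  'a' x 1 => "a1"
  'b' x 1 => "b1"
  'a' x 1 => "a1"
  'c' x 1 => "c1"
Compressed: "a1c1b2c1a1b1a1c1"
Compressed length: 16

16


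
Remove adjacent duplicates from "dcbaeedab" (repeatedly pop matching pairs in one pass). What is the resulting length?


Input: dcbaeedab
Stack-based adjacent duplicate removal:
  Read 'd': push. Stack: d
  Read 'c': push. Stack: dc
  Read 'b': push. Stack: dcb
  Read 'a': push. Stack: dcba
  Read 'e': push. Stack: dcbae
  Read 'e': matches stack top 'e' => pop. Stack: dcba
  Read 'd': push. Stack: dcbad
  Read 'a': push. Stack: dcbada
  Read 'b': push. Stack: dcbadab
Final stack: "dcbadab" (length 7)

7


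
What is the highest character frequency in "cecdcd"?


Input: cecdcd
Character counts:
  'c': 3
  'd': 2
  'e': 1
Maximum frequency: 3

3


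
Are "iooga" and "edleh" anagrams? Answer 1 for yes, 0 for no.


Strings: "iooga", "edleh"
Sorted first:  agioo
Sorted second: deehl
Differ at position 0: 'a' vs 'd' => not anagrams

0


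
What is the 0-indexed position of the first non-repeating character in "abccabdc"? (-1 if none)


Input: abccabdc
Character frequencies:
  'a': 2
  'b': 2
  'c': 3
  'd': 1
Scanning left to right for freq == 1:
  Position 0 ('a'): freq=2, skip
  Position 1 ('b'): freq=2, skip
  Position 2 ('c'): freq=3, skip
  Position 3 ('c'): freq=3, skip
  Position 4 ('a'): freq=2, skip
  Position 5 ('b'): freq=2, skip
  Position 6 ('d'): unique! => answer = 6

6


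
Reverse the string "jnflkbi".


Input: jnflkbi
Reading characters right to left:
  Position 6: 'i'
  Position 5: 'b'
  Position 4: 'k'
  Position 3: 'l'
  Position 2: 'f'
  Position 1: 'n'
  Position 0: 'j'
Reversed: ibklfnj

ibklfnj


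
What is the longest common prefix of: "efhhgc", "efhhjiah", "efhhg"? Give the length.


Words: efhhgc, efhhjiah, efhhg
  Position 0: all 'e' => match
  Position 1: all 'f' => match
  Position 2: all 'h' => match
  Position 3: all 'h' => match
  Position 4: ('g', 'j', 'g') => mismatch, stop
LCP = "efhh" (length 4)

4


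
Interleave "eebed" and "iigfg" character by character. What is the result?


Interleaving "eebed" and "iigfg":
  Position 0: 'e' from first, 'i' from second => "ei"
  Position 1: 'e' from first, 'i' from second => "ei"
  Position 2: 'b' from first, 'g' from second => "bg"
  Position 3: 'e' from first, 'f' from second => "ef"
  Position 4: 'd' from first, 'g' from second => "dg"
Result: eieibgefdg

eieibgefdg


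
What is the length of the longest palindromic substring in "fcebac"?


Input: "fcebac"
Checking substrings for palindromes:
  No multi-char palindromic substrings found
Longest palindromic substring: "f" with length 1

1


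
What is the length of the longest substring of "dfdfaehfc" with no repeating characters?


Input: "dfdfaehfc"
Sliding window (track last position of each char):
  Position 0 ('d'): window [0,0] length 1 -- new best
  Position 1 ('f'): window [0,1] length 2 -- new best
  Position 2 ('d'): repeat (last at 0), move window start to 1
  Position 2 ('d'): window [1,2] length 2
  Position 3 ('f'): repeat (last at 1), move window start to 2
  Position 3 ('f'): window [2,3] length 2
  Position 4 ('a'): window [2,4] length 3 -- new best
  Position 5 ('e'): window [2,5] length 4 -- new best
  Position 6 ('h'): window [2,6] length 5 -- new best
  Position 7 ('f'): repeat (last at 3), move window start to 4
  Position 7 ('f'): window [4,7] length 4
  Position 8 ('c'): window [4,8] length 5
Longest substring with no repeats: "dfaeh" with length 5

5


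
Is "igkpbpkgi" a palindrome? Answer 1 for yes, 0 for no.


Input: igkpbpkgi
Reversed: igkpbpkgi
  Compare pos 0 ('i') with pos 8 ('i'): match
  Compare pos 1 ('g') with pos 7 ('g'): match
  Compare pos 2 ('k') with pos 6 ('k'): match
  Compare pos 3 ('p') with pos 5 ('p'): match
Result: palindrome

1


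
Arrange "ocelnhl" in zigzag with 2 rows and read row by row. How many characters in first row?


Zigzag "ocelnhl" into 2 rows:
Placing characters:
  'o' => row 0
  'c' => row 1
  'e' => row 0
  'l' => row 1
  'n' => row 0
  'h' => row 1
  'l' => row 0
Rows:
  Row 0: "oenl"
  Row 1: "clh"
First row length: 4

4


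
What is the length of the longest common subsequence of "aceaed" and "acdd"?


LCS of "aceaed" and "acdd"
DP table:
           a    c    d    d
      0    0    0    0    0
  a   0    1    1    1    1
  c   0    1    2    2    2
  e   0    1    2    2    2
  a   0    1    2    2    2
  e   0    1    2    2    2
  d   0    1    2    3    3
LCS length = dp[6][4] = 3

3


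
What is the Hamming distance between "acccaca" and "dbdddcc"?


Comparing "acccaca" and "dbdddcc" position by position:
  Position 0: 'a' vs 'd' => differ
  Position 1: 'c' vs 'b' => differ
  Position 2: 'c' vs 'd' => differ
  Position 3: 'c' vs 'd' => differ
  Position 4: 'a' vs 'd' => differ
  Position 5: 'c' vs 'c' => same
  Position 6: 'a' vs 'c' => differ
Total differences (Hamming distance): 6

6


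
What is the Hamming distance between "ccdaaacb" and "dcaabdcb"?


Comparing "ccdaaacb" and "dcaabdcb" position by position:
  Position 0: 'c' vs 'd' => differ
  Position 1: 'c' vs 'c' => same
  Position 2: 'd' vs 'a' => differ
  Position 3: 'a' vs 'a' => same
  Position 4: 'a' vs 'b' => differ
  Position 5: 'a' vs 'd' => differ
  Position 6: 'c' vs 'c' => same
  Position 7: 'b' vs 'b' => same
Total differences (Hamming distance): 4

4


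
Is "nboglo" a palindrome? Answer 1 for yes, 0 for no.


Input: nboglo
Reversed: olgobn
  Compare pos 0 ('n') with pos 5 ('o'): MISMATCH
  Compare pos 1 ('b') with pos 4 ('l'): MISMATCH
  Compare pos 2 ('o') with pos 3 ('g'): MISMATCH
Result: not a palindrome

0


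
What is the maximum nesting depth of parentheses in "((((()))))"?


Input: "((((()))))"
Tracking depth:
  Position 0 '(': depth becomes 1
  Position 1 '(': depth becomes 2
  Position 2 '(': depth becomes 3
  Position 3 '(': depth becomes 4
  Position 4 '(': depth becomes 5
  Position 5 ')': depth becomes 4
  Position 6 ')': depth becomes 3
  Position 7 ')': depth becomes 2
  Position 8 ')': depth becomes 1
  Position 9 ')': depth becomes 0
Maximum depth reached: 5

5


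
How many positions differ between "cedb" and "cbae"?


Comparing "cedb" and "cbae" position by position:
  Position 0: 'c' vs 'c' => same
  Position 1: 'e' vs 'b' => DIFFER
  Position 2: 'd' vs 'a' => DIFFER
  Position 3: 'b' vs 'e' => DIFFER
Positions that differ: 3

3


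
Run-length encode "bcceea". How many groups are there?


Input: bcceea
Scanning for consecutive runs:
  Group 1: 'b' x 1 (positions 0-0)
  Group 2: 'c' x 2 (positions 1-2)
  Group 3: 'e' x 2 (positions 3-4)
  Group 4: 'a' x 1 (positions 5-5)
Total groups: 4

4


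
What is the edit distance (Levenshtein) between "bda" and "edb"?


Computing edit distance: "bda" -> "edb"
DP table:
           e    d    b
      0    1    2    3
  b   1    1    2    2
  d   2    2    1    2
  a   3    3    2    2
Edit distance = dp[3][3] = 2

2


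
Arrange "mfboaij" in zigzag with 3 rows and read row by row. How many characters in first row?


Zigzag "mfboaij" into 3 rows:
Placing characters:
  'm' => row 0
  'f' => row 1
  'b' => row 2
  'o' => row 1
  'a' => row 0
  'i' => row 1
  'j' => row 2
Rows:
  Row 0: "ma"
  Row 1: "foi"
  Row 2: "bj"
First row length: 2

2


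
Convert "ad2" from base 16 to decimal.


Input: "ad2" in base 16
Positional expansion:
  Digit 'a' (value 10) x 16^2 = 2560
  Digit 'd' (value 13) x 16^1 = 208
  Digit '2' (value 2) x 16^0 = 2
Sum = 2770

2770


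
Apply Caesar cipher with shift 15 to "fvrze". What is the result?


Caesar cipher: shift "fvrze" by 15
  'f' (pos 5) + 15 = pos 20 = 'u'
  'v' (pos 21) + 15 = pos 10 = 'k'
  'r' (pos 17) + 15 = pos 6 = 'g'
  'z' (pos 25) + 15 = pos 14 = 'o'
  'e' (pos 4) + 15 = pos 19 = 't'
Result: ukgot

ukgot


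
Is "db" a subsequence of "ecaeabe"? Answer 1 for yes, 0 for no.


Check if "db" is a subsequence of "ecaeabe"
Greedy scan:
  Position 0 ('e'): no match needed
  Position 1 ('c'): no match needed
  Position 2 ('a'): no match needed
  Position 3 ('e'): no match needed
  Position 4 ('a'): no match needed
  Position 5 ('b'): no match needed
  Position 6 ('e'): no match needed
Only matched 0/2 characters => not a subsequence

0


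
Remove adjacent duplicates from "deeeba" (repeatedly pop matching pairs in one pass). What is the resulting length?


Input: deeeba
Stack-based adjacent duplicate removal:
  Read 'd': push. Stack: d
  Read 'e': push. Stack: de
  Read 'e': matches stack top 'e' => pop. Stack: d
  Read 'e': push. Stack: de
  Read 'b': push. Stack: deb
  Read 'a': push. Stack: deba
Final stack: "deba" (length 4)

4


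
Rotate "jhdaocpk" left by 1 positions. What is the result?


Input: "jhdaocpk", rotate left by 1
First 1 characters: "j"
Remaining characters: "hdaocpk"
Concatenate remaining + first: "hdaocpk" + "j" = "hdaocpkj"

hdaocpkj


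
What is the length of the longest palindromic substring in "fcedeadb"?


Input: "fcedeadb"
Checking substrings for palindromes:
  [2:5] "ede" (len 3) => palindrome
Longest palindromic substring: "ede" with length 3

3


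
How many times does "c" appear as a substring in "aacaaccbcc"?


Searching for "c" in "aacaaccbcc"
Scanning each position:
  Position 0: "a" => no
  Position 1: "a" => no
  Position 2: "c" => MATCH
  Position 3: "a" => no
  Position 4: "a" => no
  Position 5: "c" => MATCH
  Position 6: "c" => MATCH
  Position 7: "b" => no
  Position 8: "c" => MATCH
  Position 9: "c" => MATCH
Total occurrences: 5

5


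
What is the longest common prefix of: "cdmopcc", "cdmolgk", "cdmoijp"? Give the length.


Words: cdmopcc, cdmolgk, cdmoijp
  Position 0: all 'c' => match
  Position 1: all 'd' => match
  Position 2: all 'm' => match
  Position 3: all 'o' => match
  Position 4: ('p', 'l', 'i') => mismatch, stop
LCP = "cdmo" (length 4)

4


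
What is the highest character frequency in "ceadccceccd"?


Input: ceadccceccd
Character counts:
  'a': 1
  'c': 6
  'd': 2
  'e': 2
Maximum frequency: 6

6


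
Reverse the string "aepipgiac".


Input: aepipgiac
Reading characters right to left:
  Position 8: 'c'
  Position 7: 'a'
  Position 6: 'i'
  Position 5: 'g'
  Position 4: 'p'
  Position 3: 'i'
  Position 2: 'p'
  Position 1: 'e'
  Position 0: 'a'
Reversed: caigpipea

caigpipea


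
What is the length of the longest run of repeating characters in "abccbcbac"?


Input: "abccbcbac"
Scanning for longest run:
  Position 1 ('b'): new char, reset run to 1
  Position 2 ('c'): new char, reset run to 1
  Position 3 ('c'): continues run of 'c', length=2
  Position 4 ('b'): new char, reset run to 1
  Position 5 ('c'): new char, reset run to 1
  Position 6 ('b'): new char, reset run to 1
  Position 7 ('a'): new char, reset run to 1
  Position 8 ('c'): new char, reset run to 1
Longest run: 'c' with length 2

2


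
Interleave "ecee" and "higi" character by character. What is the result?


Interleaving "ecee" and "higi":
  Position 0: 'e' from first, 'h' from second => "eh"
  Position 1: 'c' from first, 'i' from second => "ci"
  Position 2: 'e' from first, 'g' from second => "eg"
  Position 3: 'e' from first, 'i' from second => "ei"
Result: ehciegei

ehciegei


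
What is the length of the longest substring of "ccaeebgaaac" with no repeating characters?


Input: "ccaeebgaaac"
Sliding window (track last position of each char):
  Position 0 ('c'): window [0,0] length 1 -- new best
  Position 1 ('c'): repeat (last at 0), move window start to 1
  Position 1 ('c'): window [1,1] length 1
  Position 2 ('a'): window [1,2] length 2 -- new best
  Position 3 ('e'): window [1,3] length 3 -- new best
  Position 4 ('e'): repeat (last at 3), move window start to 4
  Position 4 ('e'): window [4,4] length 1
  Position 5 ('b'): window [4,5] length 2
  Position 6 ('g'): window [4,6] length 3
  Position 7 ('a'): window [4,7] length 4 -- new best
  Position 8 ('a'): repeat (last at 7), move window start to 8
  Position 8 ('a'): window [8,8] length 1
  Position 9 ('a'): repeat (last at 8), move window start to 9
  Position 9 ('a'): window [9,9] length 1
  Position 10 ('c'): window [9,10] length 2
Longest substring with no repeats: "ebga" with length 4

4


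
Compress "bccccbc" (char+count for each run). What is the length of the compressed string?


Input: bccccbc
Runs:
  'b' x 1 => "b1"
  'c' x 4 => "c4"
  'b' x 1 => "b1"
  'c' x 1 => "c1"
Compressed: "b1c4b1c1"
Compressed length: 8

8


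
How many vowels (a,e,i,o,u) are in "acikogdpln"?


Input: acikogdpln
Checking each character:
  'a' at position 0: vowel (running total: 1)
  'c' at position 1: consonant
  'i' at position 2: vowel (running total: 2)
  'k' at position 3: consonant
  'o' at position 4: vowel (running total: 3)
  'g' at position 5: consonant
  'd' at position 6: consonant
  'p' at position 7: consonant
  'l' at position 8: consonant
  'n' at position 9: consonant
Total vowels: 3

3


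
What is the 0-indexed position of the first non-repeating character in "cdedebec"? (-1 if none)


Input: cdedebec
Character frequencies:
  'b': 1
  'c': 2
  'd': 2
  'e': 3
Scanning left to right for freq == 1:
  Position 0 ('c'): freq=2, skip
  Position 1 ('d'): freq=2, skip
  Position 2 ('e'): freq=3, skip
  Position 3 ('d'): freq=2, skip
  Position 4 ('e'): freq=3, skip
  Position 5 ('b'): unique! => answer = 5

5


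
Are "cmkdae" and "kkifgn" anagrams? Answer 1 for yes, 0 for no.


Strings: "cmkdae", "kkifgn"
Sorted first:  acdekm
Sorted second: fgikkn
Differ at position 0: 'a' vs 'f' => not anagrams

0


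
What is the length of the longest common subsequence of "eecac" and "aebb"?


LCS of "eecac" and "aebb"
DP table:
           a    e    b    b
      0    0    0    0    0
  e   0    0    1    1    1
  e   0    0    1    1    1
  c   0    0    1    1    1
  a   0    1    1    1    1
  c   0    1    1    1    1
LCS length = dp[5][4] = 1

1


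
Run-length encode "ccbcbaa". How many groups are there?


Input: ccbcbaa
Scanning for consecutive runs:
  Group 1: 'c' x 2 (positions 0-1)
  Group 2: 'b' x 1 (positions 2-2)
  Group 3: 'c' x 1 (positions 3-3)
  Group 4: 'b' x 1 (positions 4-4)
  Group 5: 'a' x 2 (positions 5-6)
Total groups: 5

5


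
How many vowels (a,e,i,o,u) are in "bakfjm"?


Input: bakfjm
Checking each character:
  'b' at position 0: consonant
  'a' at position 1: vowel (running total: 1)
  'k' at position 2: consonant
  'f' at position 3: consonant
  'j' at position 4: consonant
  'm' at position 5: consonant
Total vowels: 1

1


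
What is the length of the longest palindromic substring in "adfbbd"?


Input: "adfbbd"
Checking substrings for palindromes:
  [3:5] "bb" (len 2) => palindrome
Longest palindromic substring: "bb" with length 2

2


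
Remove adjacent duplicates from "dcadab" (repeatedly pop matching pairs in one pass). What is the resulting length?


Input: dcadab
Stack-based adjacent duplicate removal:
  Read 'd': push. Stack: d
  Read 'c': push. Stack: dc
  Read 'a': push. Stack: dca
  Read 'd': push. Stack: dcad
  Read 'a': push. Stack: dcada
  Read 'b': push. Stack: dcadab
Final stack: "dcadab" (length 6)

6


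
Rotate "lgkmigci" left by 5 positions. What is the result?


Input: "lgkmigci", rotate left by 5
First 5 characters: "lgkmi"
Remaining characters: "gci"
Concatenate remaining + first: "gci" + "lgkmi" = "gcilgkmi"

gcilgkmi


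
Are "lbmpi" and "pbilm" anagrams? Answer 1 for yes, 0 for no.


Strings: "lbmpi", "pbilm"
Sorted first:  bilmp
Sorted second: bilmp
Sorted forms match => anagrams

1


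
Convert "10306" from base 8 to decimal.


Input: "10306" in base 8
Positional expansion:
  Digit '1' (value 1) x 8^4 = 4096
  Digit '0' (value 0) x 8^3 = 0
  Digit '3' (value 3) x 8^2 = 192
  Digit '0' (value 0) x 8^1 = 0
  Digit '6' (value 6) x 8^0 = 6
Sum = 4294

4294


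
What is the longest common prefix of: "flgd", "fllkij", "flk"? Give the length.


Words: flgd, fllkij, flk
  Position 0: all 'f' => match
  Position 1: all 'l' => match
  Position 2: ('g', 'l', 'k') => mismatch, stop
LCP = "fl" (length 2)

2


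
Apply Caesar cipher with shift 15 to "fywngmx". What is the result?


Caesar cipher: shift "fywngmx" by 15
  'f' (pos 5) + 15 = pos 20 = 'u'
  'y' (pos 24) + 15 = pos 13 = 'n'
  'w' (pos 22) + 15 = pos 11 = 'l'
  'n' (pos 13) + 15 = pos 2 = 'c'
  'g' (pos 6) + 15 = pos 21 = 'v'
  'm' (pos 12) + 15 = pos 1 = 'b'
  'x' (pos 23) + 15 = pos 12 = 'm'
Result: unlcvbm

unlcvbm


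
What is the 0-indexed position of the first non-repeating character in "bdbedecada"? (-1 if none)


Input: bdbedecada
Character frequencies:
  'a': 2
  'b': 2
  'c': 1
  'd': 3
  'e': 2
Scanning left to right for freq == 1:
  Position 0 ('b'): freq=2, skip
  Position 1 ('d'): freq=3, skip
  Position 2 ('b'): freq=2, skip
  Position 3 ('e'): freq=2, skip
  Position 4 ('d'): freq=3, skip
  Position 5 ('e'): freq=2, skip
  Position 6 ('c'): unique! => answer = 6

6


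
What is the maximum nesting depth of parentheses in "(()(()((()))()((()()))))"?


Input: "(()(()((()))()((()()))))"
Tracking depth:
  Position 0 '(': depth becomes 1
  Position 1 '(': depth becomes 2
  Position 2 ')': depth becomes 1
  Position 3 '(': depth becomes 2
  Position 4 '(': depth becomes 3
  Position 5 ')': depth becomes 2
  Position 6 '(': depth becomes 3
  Position 7 '(': depth becomes 4
  Position 8 '(': depth becomes 5
  Position 9 ')': depth becomes 4
  Position 10 ')': depth becomes 3
  Position 11 ')': depth becomes 2
  Position 12 '(': depth becomes 3
  Position 13 ')': depth becomes 2
  Position 14 '(': depth becomes 3
  Position 15 '(': depth becomes 4
  Position 16 '(': depth becomes 5
  Position 17 ')': depth becomes 4
  Position 18 '(': depth becomes 5
  Position 19 ')': depth becomes 4
  Position 20 ')': depth becomes 3
  Position 21 ')': depth becomes 2
  Position 22 ')': depth becomes 1
  Position 23 ')': depth becomes 0
Maximum depth reached: 5

5


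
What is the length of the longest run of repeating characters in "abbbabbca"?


Input: "abbbabbca"
Scanning for longest run:
  Position 1 ('b'): new char, reset run to 1
  Position 2 ('b'): continues run of 'b', length=2
  Position 3 ('b'): continues run of 'b', length=3
  Position 4 ('a'): new char, reset run to 1
  Position 5 ('b'): new char, reset run to 1
  Position 6 ('b'): continues run of 'b', length=2
  Position 7 ('c'): new char, reset run to 1
  Position 8 ('a'): new char, reset run to 1
Longest run: 'b' with length 3

3


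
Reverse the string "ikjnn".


Input: ikjnn
Reading characters right to left:
  Position 4: 'n'
  Position 3: 'n'
  Position 2: 'j'
  Position 1: 'k'
  Position 0: 'i'
Reversed: nnjki

nnjki


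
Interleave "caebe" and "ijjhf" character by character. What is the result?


Interleaving "caebe" and "ijjhf":
  Position 0: 'c' from first, 'i' from second => "ci"
  Position 1: 'a' from first, 'j' from second => "aj"
  Position 2: 'e' from first, 'j' from second => "ej"
  Position 3: 'b' from first, 'h' from second => "bh"
  Position 4: 'e' from first, 'f' from second => "ef"
Result: ciajejbhef

ciajejbhef


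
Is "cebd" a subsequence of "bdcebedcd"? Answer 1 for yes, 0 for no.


Check if "cebd" is a subsequence of "bdcebedcd"
Greedy scan:
  Position 0 ('b'): no match needed
  Position 1 ('d'): no match needed
  Position 2 ('c'): matches sub[0] = 'c'
  Position 3 ('e'): matches sub[1] = 'e'
  Position 4 ('b'): matches sub[2] = 'b'
  Position 5 ('e'): no match needed
  Position 6 ('d'): matches sub[3] = 'd'
  Position 7 ('c'): no match needed
  Position 8 ('d'): no match needed
All 4 characters matched => is a subsequence

1


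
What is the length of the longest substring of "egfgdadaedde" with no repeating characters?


Input: "egfgdadaedde"
Sliding window (track last position of each char):
  Position 0 ('e'): window [0,0] length 1 -- new best
  Position 1 ('g'): window [0,1] length 2 -- new best
  Position 2 ('f'): window [0,2] length 3 -- new best
  Position 3 ('g'): repeat (last at 1), move window start to 2
  Position 3 ('g'): window [2,3] length 2
  Position 4 ('d'): window [2,4] length 3
  Position 5 ('a'): window [2,5] length 4 -- new best
  Position 6 ('d'): repeat (last at 4), move window start to 5
  Position 6 ('d'): window [5,6] length 2
  Position 7 ('a'): repeat (last at 5), move window start to 6
  Position 7 ('a'): window [6,7] length 2
  Position 8 ('e'): window [6,8] length 3
  Position 9 ('d'): repeat (last at 6), move window start to 7
  Position 9 ('d'): window [7,9] length 3
  Position 10 ('d'): repeat (last at 9), move window start to 10
  Position 10 ('d'): window [10,10] length 1
  Position 11 ('e'): window [10,11] length 2
Longest substring with no repeats: "fgda" with length 4

4


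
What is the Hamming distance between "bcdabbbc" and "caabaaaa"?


Comparing "bcdabbbc" and "caabaaaa" position by position:
  Position 0: 'b' vs 'c' => differ
  Position 1: 'c' vs 'a' => differ
  Position 2: 'd' vs 'a' => differ
  Position 3: 'a' vs 'b' => differ
  Position 4: 'b' vs 'a' => differ
  Position 5: 'b' vs 'a' => differ
  Position 6: 'b' vs 'a' => differ
  Position 7: 'c' vs 'a' => differ
Total differences (Hamming distance): 8

8


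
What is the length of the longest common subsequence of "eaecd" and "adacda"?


LCS of "eaecd" and "adacda"
DP table:
           a    d    a    c    d    a
      0    0    0    0    0    0    0
  e   0    0    0    0    0    0    0
  a   0    1    1    1    1    1    1
  e   0    1    1    1    1    1    1
  c   0    1    1    1    2    2    2
  d   0    1    2    2    2    3    3
LCS length = dp[5][6] = 3

3


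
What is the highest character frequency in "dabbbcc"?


Input: dabbbcc
Character counts:
  'a': 1
  'b': 3
  'c': 2
  'd': 1
Maximum frequency: 3

3


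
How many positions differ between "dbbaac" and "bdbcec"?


Comparing "dbbaac" and "bdbcec" position by position:
  Position 0: 'd' vs 'b' => DIFFER
  Position 1: 'b' vs 'd' => DIFFER
  Position 2: 'b' vs 'b' => same
  Position 3: 'a' vs 'c' => DIFFER
  Position 4: 'a' vs 'e' => DIFFER
  Position 5: 'c' vs 'c' => same
Positions that differ: 4

4


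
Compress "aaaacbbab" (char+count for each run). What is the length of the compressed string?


Input: aaaacbbab
Runs:
  'a' x 4 => "a4"
  'c' x 1 => "c1"
  'b' x 2 => "b2"
  'a' x 1 => "a1"
  'b' x 1 => "b1"
Compressed: "a4c1b2a1b1"
Compressed length: 10

10


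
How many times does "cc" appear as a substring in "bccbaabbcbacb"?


Searching for "cc" in "bccbaabbcbacb"
Scanning each position:
  Position 0: "bc" => no
  Position 1: "cc" => MATCH
  Position 2: "cb" => no
  Position 3: "ba" => no
  Position 4: "aa" => no
  Position 5: "ab" => no
  Position 6: "bb" => no
  Position 7: "bc" => no
  Position 8: "cb" => no
  Position 9: "ba" => no
  Position 10: "ac" => no
  Position 11: "cb" => no
Total occurrences: 1

1


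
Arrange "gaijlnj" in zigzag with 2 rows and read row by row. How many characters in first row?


Zigzag "gaijlnj" into 2 rows:
Placing characters:
  'g' => row 0
  'a' => row 1
  'i' => row 0
  'j' => row 1
  'l' => row 0
  'n' => row 1
  'j' => row 0
Rows:
  Row 0: "gilj"
  Row 1: "ajn"
First row length: 4

4


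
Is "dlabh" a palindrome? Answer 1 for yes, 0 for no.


Input: dlabh
Reversed: hbald
  Compare pos 0 ('d') with pos 4 ('h'): MISMATCH
  Compare pos 1 ('l') with pos 3 ('b'): MISMATCH
Result: not a palindrome

0


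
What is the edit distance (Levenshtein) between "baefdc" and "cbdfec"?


Computing edit distance: "baefdc" -> "cbdfec"
DP table:
           c    b    d    f    e    c
      0    1    2    3    4    5    6
  b   1    1    1    2    3    4    5
  a   2    2    2    2    3    4    5
  e   3    3    3    3    3    3    4
  f   4    4    4    4    3    4    4
  d   5    5    5    4    4    4    5
  c   6    5    6    5    5    5    4
Edit distance = dp[6][6] = 4

4


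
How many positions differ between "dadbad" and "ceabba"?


Comparing "dadbad" and "ceabba" position by position:
  Position 0: 'd' vs 'c' => DIFFER
  Position 1: 'a' vs 'e' => DIFFER
  Position 2: 'd' vs 'a' => DIFFER
  Position 3: 'b' vs 'b' => same
  Position 4: 'a' vs 'b' => DIFFER
  Position 5: 'd' vs 'a' => DIFFER
Positions that differ: 5

5


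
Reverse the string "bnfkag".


Input: bnfkag
Reading characters right to left:
  Position 5: 'g'
  Position 4: 'a'
  Position 3: 'k'
  Position 2: 'f'
  Position 1: 'n'
  Position 0: 'b'
Reversed: gakfnb

gakfnb


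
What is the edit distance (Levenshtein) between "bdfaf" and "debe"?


Computing edit distance: "bdfaf" -> "debe"
DP table:
           d    e    b    e
      0    1    2    3    4
  b   1    1    2    2    3
  d   2    1    2    3    3
  f   3    2    2    3    4
  a   4    3    3    3    4
  f   5    4    4    4    4
Edit distance = dp[5][4] = 4

4


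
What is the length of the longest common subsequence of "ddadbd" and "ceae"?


LCS of "ddadbd" and "ceae"
DP table:
           c    e    a    e
      0    0    0    0    0
  d   0    0    0    0    0
  d   0    0    0    0    0
  a   0    0    0    1    1
  d   0    0    0    1    1
  b   0    0    0    1    1
  d   0    0    0    1    1
LCS length = dp[6][4] = 1

1


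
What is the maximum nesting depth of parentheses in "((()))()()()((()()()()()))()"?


Input: "((()))()()()((()()()()()))()"
Tracking depth:
  Position 0 '(': depth becomes 1
  Position 1 '(': depth becomes 2
  Position 2 '(': depth becomes 3
  Position 3 ')': depth becomes 2
  Position 4 ')': depth becomes 1
  Position 5 ')': depth becomes 0
  Position 6 '(': depth becomes 1
  Position 7 ')': depth becomes 0
  Position 8 '(': depth becomes 1
  Position 9 ')': depth becomes 0
  Position 10 '(': depth becomes 1
  Position 11 ')': depth becomes 0
  Position 12 '(': depth becomes 1
  Position 13 '(': depth becomes 2
  Position 14 '(': depth becomes 3
  Position 15 ')': depth becomes 2
  Position 16 '(': depth becomes 3
  Position 17 ')': depth becomes 2
  Position 18 '(': depth becomes 3
  Position 19 ')': depth becomes 2
  Position 20 '(': depth becomes 3
  Position 21 ')': depth becomes 2
  Position 22 '(': depth becomes 3
  Position 23 ')': depth becomes 2
  Position 24 ')': depth becomes 1
  Position 25 ')': depth becomes 0
  Position 26 '(': depth becomes 1
  Position 27 ')': depth becomes 0
Maximum depth reached: 3

3


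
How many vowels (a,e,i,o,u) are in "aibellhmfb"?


Input: aibellhmfb
Checking each character:
  'a' at position 0: vowel (running total: 1)
  'i' at position 1: vowel (running total: 2)
  'b' at position 2: consonant
  'e' at position 3: vowel (running total: 3)
  'l' at position 4: consonant
  'l' at position 5: consonant
  'h' at position 6: consonant
  'm' at position 7: consonant
  'f' at position 8: consonant
  'b' at position 9: consonant
Total vowels: 3

3


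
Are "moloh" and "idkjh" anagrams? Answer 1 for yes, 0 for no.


Strings: "moloh", "idkjh"
Sorted first:  hlmoo
Sorted second: dhijk
Differ at position 0: 'h' vs 'd' => not anagrams

0


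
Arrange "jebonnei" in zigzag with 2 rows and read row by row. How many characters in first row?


Zigzag "jebonnei" into 2 rows:
Placing characters:
  'j' => row 0
  'e' => row 1
  'b' => row 0
  'o' => row 1
  'n' => row 0
  'n' => row 1
  'e' => row 0
  'i' => row 1
Rows:
  Row 0: "jbne"
  Row 1: "eoni"
First row length: 4

4


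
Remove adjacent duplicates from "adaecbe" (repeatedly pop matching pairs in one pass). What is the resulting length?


Input: adaecbe
Stack-based adjacent duplicate removal:
  Read 'a': push. Stack: a
  Read 'd': push. Stack: ad
  Read 'a': push. Stack: ada
  Read 'e': push. Stack: adae
  Read 'c': push. Stack: adaec
  Read 'b': push. Stack: adaecb
  Read 'e': push. Stack: adaecbe
Final stack: "adaecbe" (length 7)

7


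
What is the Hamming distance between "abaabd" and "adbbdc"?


Comparing "abaabd" and "adbbdc" position by position:
  Position 0: 'a' vs 'a' => same
  Position 1: 'b' vs 'd' => differ
  Position 2: 'a' vs 'b' => differ
  Position 3: 'a' vs 'b' => differ
  Position 4: 'b' vs 'd' => differ
  Position 5: 'd' vs 'c' => differ
Total differences (Hamming distance): 5

5


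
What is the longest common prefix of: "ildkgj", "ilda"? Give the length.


Words: ildkgj, ilda
  Position 0: all 'i' => match
  Position 1: all 'l' => match
  Position 2: all 'd' => match
  Position 3: ('k', 'a') => mismatch, stop
LCP = "ild" (length 3)

3


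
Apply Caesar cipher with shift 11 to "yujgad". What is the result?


Caesar cipher: shift "yujgad" by 11
  'y' (pos 24) + 11 = pos 9 = 'j'
  'u' (pos 20) + 11 = pos 5 = 'f'
  'j' (pos 9) + 11 = pos 20 = 'u'
  'g' (pos 6) + 11 = pos 17 = 'r'
  'a' (pos 0) + 11 = pos 11 = 'l'
  'd' (pos 3) + 11 = pos 14 = 'o'
Result: jfurlo

jfurlo


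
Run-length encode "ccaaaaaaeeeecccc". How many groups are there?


Input: ccaaaaaaeeeecccc
Scanning for consecutive runs:
  Group 1: 'c' x 2 (positions 0-1)
  Group 2: 'a' x 6 (positions 2-7)
  Group 3: 'e' x 4 (positions 8-11)
  Group 4: 'c' x 4 (positions 12-15)
Total groups: 4

4


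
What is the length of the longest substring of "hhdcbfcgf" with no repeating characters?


Input: "hhdcbfcgf"
Sliding window (track last position of each char):
  Position 0 ('h'): window [0,0] length 1 -- new best
  Position 1 ('h'): repeat (last at 0), move window start to 1
  Position 1 ('h'): window [1,1] length 1
  Position 2 ('d'): window [1,2] length 2 -- new best
  Position 3 ('c'): window [1,3] length 3 -- new best
  Position 4 ('b'): window [1,4] length 4 -- new best
  Position 5 ('f'): window [1,5] length 5 -- new best
  Position 6 ('c'): repeat (last at 3), move window start to 4
  Position 6 ('c'): window [4,6] length 3
  Position 7 ('g'): window [4,7] length 4
  Position 8 ('f'): repeat (last at 5), move window start to 6
  Position 8 ('f'): window [6,8] length 3
Longest substring with no repeats: "hdcbf" with length 5

5


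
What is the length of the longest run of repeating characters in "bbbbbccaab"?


Input: "bbbbbccaab"
Scanning for longest run:
  Position 1 ('b'): continues run of 'b', length=2
  Position 2 ('b'): continues run of 'b', length=3
  Position 3 ('b'): continues run of 'b', length=4
  Position 4 ('b'): continues run of 'b', length=5
  Position 5 ('c'): new char, reset run to 1
  Position 6 ('c'): continues run of 'c', length=2
  Position 7 ('a'): new char, reset run to 1
  Position 8 ('a'): continues run of 'a', length=2
  Position 9 ('b'): new char, reset run to 1
Longest run: 'b' with length 5

5


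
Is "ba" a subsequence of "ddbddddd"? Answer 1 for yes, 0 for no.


Check if "ba" is a subsequence of "ddbddddd"
Greedy scan:
  Position 0 ('d'): no match needed
  Position 1 ('d'): no match needed
  Position 2 ('b'): matches sub[0] = 'b'
  Position 3 ('d'): no match needed
  Position 4 ('d'): no match needed
  Position 5 ('d'): no match needed
  Position 6 ('d'): no match needed
  Position 7 ('d'): no match needed
Only matched 1/2 characters => not a subsequence

0


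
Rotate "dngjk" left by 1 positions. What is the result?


Input: "dngjk", rotate left by 1
First 1 characters: "d"
Remaining characters: "ngjk"
Concatenate remaining + first: "ngjk" + "d" = "ngjkd"

ngjkd


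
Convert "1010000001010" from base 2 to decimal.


Input: "1010000001010" in base 2
Positional expansion:
  Digit '1' (value 1) x 2^12 = 4096
  Digit '0' (value 0) x 2^11 = 0
  Digit '1' (value 1) x 2^10 = 1024
  Digit '0' (value 0) x 2^9 = 0
  Digit '0' (value 0) x 2^8 = 0
  Digit '0' (value 0) x 2^7 = 0
  Digit '0' (value 0) x 2^6 = 0
  Digit '0' (value 0) x 2^5 = 0
  Digit '0' (value 0) x 2^4 = 0
  Digit '1' (value 1) x 2^3 = 8
  Digit '0' (value 0) x 2^2 = 0
  Digit '1' (value 1) x 2^1 = 2
  Digit '0' (value 0) x 2^0 = 0
Sum = 5130

5130


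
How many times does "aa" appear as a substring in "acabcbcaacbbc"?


Searching for "aa" in "acabcbcaacbbc"
Scanning each position:
  Position 0: "ac" => no
  Position 1: "ca" => no
  Position 2: "ab" => no
  Position 3: "bc" => no
  Position 4: "cb" => no
  Position 5: "bc" => no
  Position 6: "ca" => no
  Position 7: "aa" => MATCH
  Position 8: "ac" => no
  Position 9: "cb" => no
  Position 10: "bb" => no
  Position 11: "bc" => no
Total occurrences: 1

1


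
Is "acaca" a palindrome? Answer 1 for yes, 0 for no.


Input: acaca
Reversed: acaca
  Compare pos 0 ('a') with pos 4 ('a'): match
  Compare pos 1 ('c') with pos 3 ('c'): match
Result: palindrome

1


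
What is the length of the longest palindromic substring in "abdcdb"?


Input: "abdcdb"
Checking substrings for palindromes:
  [1:6] "bdcdb" (len 5) => palindrome
  [2:5] "dcd" (len 3) => palindrome
Longest palindromic substring: "bdcdb" with length 5

5


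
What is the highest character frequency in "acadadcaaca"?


Input: acadadcaaca
Character counts:
  'a': 6
  'c': 3
  'd': 2
Maximum frequency: 6

6


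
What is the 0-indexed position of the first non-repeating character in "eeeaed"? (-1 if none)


Input: eeeaed
Character frequencies:
  'a': 1
  'd': 1
  'e': 4
Scanning left to right for freq == 1:
  Position 0 ('e'): freq=4, skip
  Position 1 ('e'): freq=4, skip
  Position 2 ('e'): freq=4, skip
  Position 3 ('a'): unique! => answer = 3

3


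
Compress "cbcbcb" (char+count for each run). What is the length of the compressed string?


Input: cbcbcb
Runs:
  'c' x 1 => "c1"
  'b' x 1 => "b1"
  'c' x 1 => "c1"
  'b' x 1 => "b1"
  'c' x 1 => "c1"
  'b' x 1 => "b1"
Compressed: "c1b1c1b1c1b1"
Compressed length: 12

12


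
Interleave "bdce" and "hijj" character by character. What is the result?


Interleaving "bdce" and "hijj":
  Position 0: 'b' from first, 'h' from second => "bh"
  Position 1: 'd' from first, 'i' from second => "di"
  Position 2: 'c' from first, 'j' from second => "cj"
  Position 3: 'e' from first, 'j' from second => "ej"
Result: bhdicjej

bhdicjej


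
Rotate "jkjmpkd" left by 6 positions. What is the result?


Input: "jkjmpkd", rotate left by 6
First 6 characters: "jkjmpk"
Remaining characters: "d"
Concatenate remaining + first: "d" + "jkjmpk" = "djkjmpk"

djkjmpk


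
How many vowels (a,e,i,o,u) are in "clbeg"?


Input: clbeg
Checking each character:
  'c' at position 0: consonant
  'l' at position 1: consonant
  'b' at position 2: consonant
  'e' at position 3: vowel (running total: 1)
  'g' at position 4: consonant
Total vowels: 1

1


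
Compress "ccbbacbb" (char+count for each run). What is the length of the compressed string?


Input: ccbbacbb
Runs:
  'c' x 2 => "c2"
  'b' x 2 => "b2"
  'a' x 1 => "a1"
  'c' x 1 => "c1"
  'b' x 2 => "b2"
Compressed: "c2b2a1c1b2"
Compressed length: 10

10


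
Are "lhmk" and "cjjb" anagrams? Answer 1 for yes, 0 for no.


Strings: "lhmk", "cjjb"
Sorted first:  hklm
Sorted second: bcjj
Differ at position 0: 'h' vs 'b' => not anagrams

0


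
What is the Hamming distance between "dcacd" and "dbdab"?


Comparing "dcacd" and "dbdab" position by position:
  Position 0: 'd' vs 'd' => same
  Position 1: 'c' vs 'b' => differ
  Position 2: 'a' vs 'd' => differ
  Position 3: 'c' vs 'a' => differ
  Position 4: 'd' vs 'b' => differ
Total differences (Hamming distance): 4

4


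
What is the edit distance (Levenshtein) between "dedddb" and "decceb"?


Computing edit distance: "dedddb" -> "decceb"
DP table:
           d    e    c    c    e    b
      0    1    2    3    4    5    6
  d   1    0    1    2    3    4    5
  e   2    1    0    1    2    3    4
  d   3    2    1    1    2    3    4
  d   4    3    2    2    2    3    4
  d   5    4    3    3    3    3    4
  b   6    5    4    4    4    4    3
Edit distance = dp[6][6] = 3

3


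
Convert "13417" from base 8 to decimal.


Input: "13417" in base 8
Positional expansion:
  Digit '1' (value 1) x 8^4 = 4096
  Digit '3' (value 3) x 8^3 = 1536
  Digit '4' (value 4) x 8^2 = 256
  Digit '1' (value 1) x 8^1 = 8
  Digit '7' (value 7) x 8^0 = 7
Sum = 5903

5903


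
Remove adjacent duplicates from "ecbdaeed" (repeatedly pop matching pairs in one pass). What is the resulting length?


Input: ecbdaeed
Stack-based adjacent duplicate removal:
  Read 'e': push. Stack: e
  Read 'c': push. Stack: ec
  Read 'b': push. Stack: ecb
  Read 'd': push. Stack: ecbd
  Read 'a': push. Stack: ecbda
  Read 'e': push. Stack: ecbdae
  Read 'e': matches stack top 'e' => pop. Stack: ecbda
  Read 'd': push. Stack: ecbdad
Final stack: "ecbdad" (length 6)

6


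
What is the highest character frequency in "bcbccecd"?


Input: bcbccecd
Character counts:
  'b': 2
  'c': 4
  'd': 1
  'e': 1
Maximum frequency: 4

4


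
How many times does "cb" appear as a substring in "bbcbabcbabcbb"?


Searching for "cb" in "bbcbabcbabcbb"
Scanning each position:
  Position 0: "bb" => no
  Position 1: "bc" => no
  Position 2: "cb" => MATCH
  Position 3: "ba" => no
  Position 4: "ab" => no
  Position 5: "bc" => no
  Position 6: "cb" => MATCH
  Position 7: "ba" => no
  Position 8: "ab" => no
  Position 9: "bc" => no
  Position 10: "cb" => MATCH
  Position 11: "bb" => no
Total occurrences: 3

3


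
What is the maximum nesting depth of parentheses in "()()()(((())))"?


Input: "()()()(((())))"
Tracking depth:
  Position 0 '(': depth becomes 1
  Position 1 ')': depth becomes 0
  Position 2 '(': depth becomes 1
  Position 3 ')': depth becomes 0
  Position 4 '(': depth becomes 1
  Position 5 ')': depth becomes 0
  Position 6 '(': depth becomes 1
  Position 7 '(': depth becomes 2
  Position 8 '(': depth becomes 3
  Position 9 '(': depth becomes 4
  Position 10 ')': depth becomes 3
  Position 11 ')': depth becomes 2
  Position 12 ')': depth becomes 1
  Position 13 ')': depth becomes 0
Maximum depth reached: 4

4
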